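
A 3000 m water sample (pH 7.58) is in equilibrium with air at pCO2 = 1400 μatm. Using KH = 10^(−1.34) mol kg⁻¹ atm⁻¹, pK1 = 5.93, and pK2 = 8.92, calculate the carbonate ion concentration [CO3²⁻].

[CO2*] = KH · pCO2 = 10^(−1.34) × 1400×10^-6 = 6.399×10^-5 mol/kg
α₀ = 1/(1 + K1/[H⁺] + K1K2/[H⁺]²) = 1/(1 + 10^+1.65 + 10^+0.31) = 0.02096
DIC = [CO2*]/α₀ = 6.399×10^-5 / 0.02096 = 3.053 mmol/kg
[CO3²⁻] = α₂·DIC; α₂ = 0.04279, so [CO3²⁻] = 0.04279 × 3.053 = 0.131 mmol/kg

[CO3²⁻] = 0.131 mmol/kg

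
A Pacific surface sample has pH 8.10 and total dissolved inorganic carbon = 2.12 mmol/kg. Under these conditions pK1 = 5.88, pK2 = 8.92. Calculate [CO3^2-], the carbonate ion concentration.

α₂ = 1 / (1 + [H⁺]/K2 + [H⁺]²/(K1K2)) = 1 / (1 + 10^+0.82 + 10^-1.40)
   = 1 / (1 + 6.6069 + 0.039811) = 1/7.6467 = 0.1308
[CO3²⁻] = α₂ × DIC = 0.1308 × 2.12 = 0.277 mmol/kg

[CO3²⁻] = 0.277 mmol/kg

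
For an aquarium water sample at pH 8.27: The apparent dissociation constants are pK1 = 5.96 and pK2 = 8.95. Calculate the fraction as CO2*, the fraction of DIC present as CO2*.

α₀ = 0.00403

α₀ = 1 / (1 + K1/[H⁺] + K1K2/[H⁺]²) = 1 / (1 + 10^+2.31 + 10^+1.63)
   = 1 / (1 + 204.17 + 42.658) = 1/247.83 = 0.004035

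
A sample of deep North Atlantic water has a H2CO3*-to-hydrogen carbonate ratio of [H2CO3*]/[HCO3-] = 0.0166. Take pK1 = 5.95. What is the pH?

From K1 = [H⁺][HCO3-]/[H2CO3*]:  pH = pK1 − log₁₀([H2CO3*]/[HCO3-])
log₁₀(0.0166) = -1.780
pH = 5.95 − (-1.780) = 7.73

pH = 7.73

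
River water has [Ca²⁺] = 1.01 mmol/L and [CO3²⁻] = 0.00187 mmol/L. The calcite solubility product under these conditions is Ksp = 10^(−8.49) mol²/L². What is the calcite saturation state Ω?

Ω = 0.584

Ksp = 10^(−8.49) = 3.236×10^-9
Ω = [Ca²⁺][CO3²⁻]/Ksp = (1.01×10^-3)(0.00187×10^-3) / 3.236×10^-9 = 0.584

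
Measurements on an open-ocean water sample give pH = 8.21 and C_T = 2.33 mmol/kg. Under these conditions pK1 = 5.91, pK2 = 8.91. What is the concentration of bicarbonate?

α₁ = 1 / (1 + [H⁺]/K1 + K2/[H⁺]) = 1 / (1 + 10^-2.30 + 10^-0.70)
   = 1 / (1 + 0.0050119 + 0.19953) = 1/1.2045 = 0.8302
[HCO3⁻] = α₁ × DIC = 0.8302 × 2.33 = 1.93 mmol/kg

[HCO3⁻] = 1.93 mmol/kg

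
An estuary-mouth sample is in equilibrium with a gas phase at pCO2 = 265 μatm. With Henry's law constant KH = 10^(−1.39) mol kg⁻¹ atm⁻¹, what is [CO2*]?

KH = 10^(−1.39) = 4.074×10^-2 mol kg⁻¹ atm⁻¹
[CO2*] = KH · pCO2 = 4.074×10^-2 × 265×10^-6 atm = 1.08×10^-5 mol/kg

[CO2*] = 10.8 μmol/kg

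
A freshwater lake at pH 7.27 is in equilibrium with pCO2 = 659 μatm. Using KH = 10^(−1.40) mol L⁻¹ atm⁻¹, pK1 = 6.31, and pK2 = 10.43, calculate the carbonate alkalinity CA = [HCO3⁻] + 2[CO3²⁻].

CA = 0.240 mmol/L

[CO2*] = KH · pCO2 = 10^(−1.40) × 659×10^-6 = 2.624×10^-5 mol/L
α₀ = 1/(1 + K1/[H⁺] + K1K2/[H⁺]²) = 1/(1 + 10^+0.96 + 10^-2.20) = 0.09875
DIC = [CO2*]/α₀ = 2.624×10^-5 / 0.09875 = 0.2657 mmol/L
CA = (α₁ + 2α₂)·DIC = (0.9006 + 2×0.0006231) × 0.2657 = 0.240 mmol/L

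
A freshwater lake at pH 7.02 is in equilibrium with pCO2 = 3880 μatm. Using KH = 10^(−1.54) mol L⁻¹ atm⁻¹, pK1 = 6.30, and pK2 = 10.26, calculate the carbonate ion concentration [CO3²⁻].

[CO3²⁻] = 0.338 μmol/L

[CO2*] = KH · pCO2 = 10^(−1.54) × 3880×10^-6 = 1.119×10^-4 mol/L
α₀ = 1/(1 + K1/[H⁺] + K1K2/[H⁺]²) = 1/(1 + 10^+0.72 + 10^-2.52) = 0.1600
DIC = [CO2*]/α₀ = 1.119×10^-4 / 0.1600 = 0.6995 mmol/L
[CO3²⁻] = α₂·DIC; α₂ = 0.0004831, so [CO3²⁻] = 0.0004831 × 0.6995 = 0.000338 mmol/L = 0.338 μmol/L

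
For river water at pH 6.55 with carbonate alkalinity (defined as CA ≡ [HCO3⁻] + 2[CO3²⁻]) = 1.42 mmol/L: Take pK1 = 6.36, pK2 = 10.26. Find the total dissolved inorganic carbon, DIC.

CA = [HCO3⁻] + 2[CO3²⁻] = (α₁ + 2α₂)·DIC
At pH 6.55: [H⁺]/K1 = 10^-0.19 = 0.64565, K2/[H⁺] = 10^-3.71 = 0.00019498
α₁ = 1/(1 + 0.64565 + 0.00019498) = 1/1.6458 = 0.6076; α₂ = α₁·K2/[H⁺] = 0.0001185
α₁ + 2α₂ = 0.6078
DIC = CA / (α₁ + 2α₂) = 1.42 / 0.6078 = 2.34 mmol/L

DIC = 2.34 mmol/L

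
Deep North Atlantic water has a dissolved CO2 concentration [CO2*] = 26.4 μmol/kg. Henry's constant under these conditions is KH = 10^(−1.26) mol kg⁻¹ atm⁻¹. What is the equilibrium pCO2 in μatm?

pCO2 = 480 μatm

KH = 10^(−1.26) = 5.495×10^-2 mol kg⁻¹ atm⁻¹
pCO2 = [CO2*]/KH = 26.4×10^-6 / 5.495×10^-2 = 4.80×10^-4 atm = 480 μatm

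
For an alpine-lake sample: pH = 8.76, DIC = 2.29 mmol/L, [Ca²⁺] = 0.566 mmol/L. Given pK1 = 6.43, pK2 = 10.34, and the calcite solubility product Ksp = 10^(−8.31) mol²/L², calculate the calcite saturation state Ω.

Ω = 6.75

α₂ = 1 / (1 + [H⁺]/K2 + [H⁺]²/(K1K2)) = 1 / (1 + 10^+1.58 + 10^-0.75)
   = 1 / (1 + 38.019 + 0.17783) = 1/39.197 = 0.02551
[CO3²⁻] = α₂ × DIC = 0.02551 × 2.29 = 0.05842 mmol/L
Ksp = 10^(−8.31) = 4.898×10^-9
Ω = [Ca²⁺][CO3²⁻]/Ksp = (0.566×10^-3)(5.842×10^-5) / 4.898×10^-9 = 6.75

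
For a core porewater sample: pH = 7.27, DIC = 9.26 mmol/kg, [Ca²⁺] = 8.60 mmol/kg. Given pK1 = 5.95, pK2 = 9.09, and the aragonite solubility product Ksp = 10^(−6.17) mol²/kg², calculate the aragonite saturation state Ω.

α₂ = 1 / (1 + [H⁺]/K2 + [H⁺]²/(K1K2)) = 1 / (1 + 10^+1.82 + 10^+0.50)
   = 1 / (1 + 66.069 + 3.1623) = 1/70.232 = 0.01424
[CO3²⁻] = α₂ × DIC = 0.01424 × 9.26 = 0.1318 mmol/kg
Ksp = 10^(−6.17) = 6.761×10^-7
Ω = [Ca²⁺][CO3²⁻]/Ksp = (8.60×10^-3)(1.318×10^-4) / 6.761×10^-7 = 1.68

Ω = 1.68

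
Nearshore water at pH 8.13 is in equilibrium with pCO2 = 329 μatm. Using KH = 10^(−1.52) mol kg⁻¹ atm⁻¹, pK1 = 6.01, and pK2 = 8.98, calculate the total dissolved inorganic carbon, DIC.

DIC = 1.50 mmol/kg

[CO2*] = KH · pCO2 = 10^(−1.52) × 329×10^-6 = 9.936×10^-6 mol/kg
α₀ = 1/(1 + K1/[H⁺] + K1K2/[H⁺]²) = 1/(1 + 10^+2.12 + 10^+1.27) = 0.006603
DIC = [CO2*]/α₀ = 9.936×10^-6 / 0.006603 = 1.50 mmol/kg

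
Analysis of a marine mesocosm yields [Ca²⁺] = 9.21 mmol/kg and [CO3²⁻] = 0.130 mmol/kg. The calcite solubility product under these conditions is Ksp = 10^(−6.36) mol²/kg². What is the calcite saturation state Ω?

Ω = 2.74

Ksp = 10^(−6.36) = 4.365×10^-7
Ω = [Ca²⁺][CO3²⁻]/Ksp = (9.21×10^-3)(0.130×10^-3) / 4.365×10^-7 = 2.74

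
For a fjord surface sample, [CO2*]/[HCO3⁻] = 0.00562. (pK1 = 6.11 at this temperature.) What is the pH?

pH = 8.36

From K1 = [H⁺][HCO3⁻]/[CO2*]:  pH = pK1 − log₁₀([CO2*]/[HCO3⁻])
log₁₀(0.00562) = -2.250
pH = 6.11 − (-2.250) = 8.36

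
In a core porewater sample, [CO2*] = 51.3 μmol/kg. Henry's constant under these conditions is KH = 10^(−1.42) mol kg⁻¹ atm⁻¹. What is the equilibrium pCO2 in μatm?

pCO2 = 1350 μatm

KH = 10^(−1.42) = 3.802×10^-2 mol kg⁻¹ atm⁻¹
pCO2 = [CO2*]/KH = 51.3×10^-6 / 3.802×10^-2 = 1.35×10^-3 atm = 1350 μatm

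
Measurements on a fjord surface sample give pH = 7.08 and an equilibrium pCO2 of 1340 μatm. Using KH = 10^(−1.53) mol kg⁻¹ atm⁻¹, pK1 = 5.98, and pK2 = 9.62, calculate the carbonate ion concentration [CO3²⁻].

[CO2*] = KH · pCO2 = 10^(−1.53) × 1340×10^-6 = 3.955×10^-5 mol/kg
α₀ = 1/(1 + K1/[H⁺] + K1K2/[H⁺]²) = 1/(1 + 10^+1.10 + 10^-1.44) = 0.07339
DIC = [CO2*]/α₀ = 3.955×10^-5 / 0.07339 = 0.5388 mmol/kg
[CO3²⁻] = α₂·DIC; α₂ = 0.002665, so [CO3²⁻] = 0.002665 × 0.5388 = 0.00144 mmol/kg = 1.44 μmol/kg

[CO3²⁻] = 1.44 μmol/kg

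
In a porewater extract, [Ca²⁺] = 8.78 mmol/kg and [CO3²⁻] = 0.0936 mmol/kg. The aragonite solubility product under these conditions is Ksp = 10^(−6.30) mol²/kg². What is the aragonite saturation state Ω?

Ω = 1.64

Ksp = 10^(−6.30) = 5.012×10^-7
Ω = [Ca²⁺][CO3²⁻]/Ksp = (8.78×10^-3)(0.0936×10^-3) / 5.012×10^-7 = 1.64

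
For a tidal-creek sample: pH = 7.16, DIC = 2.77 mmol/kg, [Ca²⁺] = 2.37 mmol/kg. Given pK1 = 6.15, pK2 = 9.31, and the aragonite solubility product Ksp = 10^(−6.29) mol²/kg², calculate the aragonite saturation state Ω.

Ω = 0.0820

α₂ = 1 / (1 + [H⁺]/K2 + [H⁺]²/(K1K2)) = 1 / (1 + 10^+2.15 + 10^+1.14)
   = 1 / (1 + 141.25 + 13.804) = 1/156.06 = 0.006408
[CO3²⁻] = α₂ × DIC = 0.006408 × 2.77 = 0.01775 mmol/kg = 17.75 μmol/kg
Ksp = 10^(−6.29) = 5.129×10^-7
Ω = [Ca²⁺][CO3²⁻]/Ksp = (2.37×10^-3)(1.775×10^-5) / 5.129×10^-7 = 0.0820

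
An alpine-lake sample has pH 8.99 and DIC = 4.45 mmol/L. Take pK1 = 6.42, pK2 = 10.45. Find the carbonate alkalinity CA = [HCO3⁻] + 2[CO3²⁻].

CA = [HCO3⁻] + 2[CO3²⁻] = (α₁ + 2α₂)·DIC
At pH 8.99: [H⁺]/K1 = 10^-2.57 = 0.0026915, K2/[H⁺] = 10^-1.46 = 0.034674
α₁ = 1/(1 + 0.0026915 + 0.034674) = 1/1.0374 = 0.9640; α₂ = α₁·K2/[H⁺] = 0.03342
α₁ + 2α₂ = 1.0308
CA = 1.0308 × 4.45 = 4.59 mmol/L

CA = 4.59 mmol/L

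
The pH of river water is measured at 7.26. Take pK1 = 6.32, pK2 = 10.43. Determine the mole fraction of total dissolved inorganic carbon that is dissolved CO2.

α₀ = 0.103

α₀ = 1 / (1 + K1/[H⁺] + K1K2/[H⁺]²) = 1 / (1 + 10^+0.94 + 10^-2.23)
   = 1 / (1 + 8.7096 + 0.0058884) = 1/9.7155 = 0.1029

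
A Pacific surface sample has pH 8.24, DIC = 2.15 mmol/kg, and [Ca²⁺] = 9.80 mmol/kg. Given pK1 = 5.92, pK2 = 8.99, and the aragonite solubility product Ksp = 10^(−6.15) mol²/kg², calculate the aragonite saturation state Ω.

α₂ = 1 / (1 + [H⁺]/K2 + [H⁺]²/(K1K2)) = 1 / (1 + 10^+0.75 + 10^-1.57)
   = 1 / (1 + 5.6234 + 0.026915) = 1/6.6503 = 0.1504
[CO3²⁻] = α₂ × DIC = 0.1504 × 2.15 = 0.3233 mmol/kg
Ksp = 10^(−6.15) = 7.079×10^-7
Ω = [Ca²⁺][CO3²⁻]/Ksp = (9.80×10^-3)(3.233×10^-4) / 7.079×10^-7 = 4.48

Ω = 4.48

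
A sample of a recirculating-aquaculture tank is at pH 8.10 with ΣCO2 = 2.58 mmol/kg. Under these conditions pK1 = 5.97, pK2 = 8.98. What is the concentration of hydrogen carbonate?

α₁ = 1 / (1 + [H⁺]/K1 + K2/[H⁺]) = 1 / (1 + 10^-2.13 + 10^-0.88)
   = 1 / (1 + 0.0074131 + 0.13183) = 1/1.1392 = 0.8778
[HCO3⁻] = α₁ × DIC = 0.8778 × 2.58 = 2.26 mmol/kg

[HCO3⁻] = 2.26 mmol/kg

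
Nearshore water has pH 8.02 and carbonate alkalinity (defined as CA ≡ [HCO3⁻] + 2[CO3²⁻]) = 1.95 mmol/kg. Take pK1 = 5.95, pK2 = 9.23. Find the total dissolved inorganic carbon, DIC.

DIC = 1.86 mmol/kg

CA = [HCO3⁻] + 2[CO3²⁻] = (α₁ + 2α₂)·DIC
At pH 8.02: [H⁺]/K1 = 10^-2.07 = 0.0085114, K2/[H⁺] = 10^-1.21 = 0.061660
α₁ = 1/(1 + 0.0085114 + 0.061660) = 1/1.0702 = 0.9344; α₂ = α₁·K2/[H⁺] = 0.05762
α₁ + 2α₂ = 1.0497
DIC = CA / (α₁ + 2α₂) = 1.95 / 1.0497 = 1.86 mmol/kg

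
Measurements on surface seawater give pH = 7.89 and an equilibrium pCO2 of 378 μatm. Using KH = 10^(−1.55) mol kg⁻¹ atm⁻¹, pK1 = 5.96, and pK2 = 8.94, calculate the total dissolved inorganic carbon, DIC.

DIC = 0.998 mmol/kg

[CO2*] = KH · pCO2 = 10^(−1.55) × 378×10^-6 = 1.065×10^-5 mol/kg
α₀ = 1/(1 + K1/[H⁺] + K1K2/[H⁺]²) = 1/(1 + 10^+1.93 + 10^+0.88) = 0.01067
DIC = [CO2*]/α₀ = 1.065×10^-5 / 0.01067 = 0.998 mmol/kg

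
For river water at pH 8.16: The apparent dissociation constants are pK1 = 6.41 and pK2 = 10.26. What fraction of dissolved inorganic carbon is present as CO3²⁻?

α₂ = 1 / (1 + [H⁺]/K2 + [H⁺]²/(K1K2)) = 1 / (1 + 10^+2.10 + 10^+0.35)
   = 1 / (1 + 125.89 + 2.2387) = 1/129.13 = 0.007744

α₂ = 0.00774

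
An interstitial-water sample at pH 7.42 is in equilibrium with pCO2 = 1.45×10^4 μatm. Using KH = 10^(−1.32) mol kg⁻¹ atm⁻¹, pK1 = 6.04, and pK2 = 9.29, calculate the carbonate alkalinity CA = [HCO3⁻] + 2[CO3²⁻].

CA = 17.1 mmol/kg

[CO2*] = KH · pCO2 = 10^(−1.32) × 1.45×10^4×10^-6 = 6.940×10^-4 mol/kg
α₀ = 1/(1 + K1/[H⁺] + K1K2/[H⁺]²) = 1/(1 + 10^+1.38 + 10^-0.49) = 0.03951
DIC = [CO2*]/α₀ = 6.940×10^-4 / 0.03951 = 17.57 mmol/kg
CA = (α₁ + 2α₂)·DIC = (0.9477 + 2×0.01278) × 17.57 = 17.1 mmol/kg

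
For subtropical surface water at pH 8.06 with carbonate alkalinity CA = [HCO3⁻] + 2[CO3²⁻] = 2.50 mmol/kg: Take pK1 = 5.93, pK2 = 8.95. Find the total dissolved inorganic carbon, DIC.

CA = [HCO3⁻] + 2[CO3²⁻] = (α₁ + 2α₂)·DIC
At pH 8.06: [H⁺]/K1 = 10^-2.13 = 0.0074131, K2/[H⁺] = 10^-0.89 = 0.12882
α₁ = 1/(1 + 0.0074131 + 0.12882) = 1/1.1362 = 0.8801; α₂ = α₁·K2/[H⁺] = 0.1134
α₁ + 2α₂ = 1.1069
DIC = CA / (α₁ + 2α₂) = 2.50 / 1.1069 = 2.26 mmol/kg

DIC = 2.26 mmol/kg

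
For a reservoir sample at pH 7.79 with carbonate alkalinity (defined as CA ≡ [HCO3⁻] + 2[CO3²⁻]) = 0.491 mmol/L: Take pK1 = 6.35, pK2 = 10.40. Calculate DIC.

CA = [HCO3⁻] + 2[CO3²⁻] = (α₁ + 2α₂)·DIC
At pH 7.79: [H⁺]/K1 = 10^-1.44 = 0.036308, K2/[H⁺] = 10^-2.61 = 0.0024547
α₁ = 1/(1 + 0.036308 + 0.0024547) = 1/1.0388 = 0.9627; α₂ = α₁·K2/[H⁺] = 0.002363
α₁ + 2α₂ = 0.9674
DIC = CA / (α₁ + 2α₂) = 0.491 / 0.9674 = 0.508 mmol/L

DIC = 0.508 mmol/L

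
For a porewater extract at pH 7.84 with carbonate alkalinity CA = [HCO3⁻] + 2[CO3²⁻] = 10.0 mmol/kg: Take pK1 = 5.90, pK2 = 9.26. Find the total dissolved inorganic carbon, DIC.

CA = [HCO3⁻] + 2[CO3²⁻] = (α₁ + 2α₂)·DIC
At pH 7.84: [H⁺]/K1 = 10^-1.94 = 0.011482, K2/[H⁺] = 10^-1.42 = 0.038019
α₁ = 1/(1 + 0.011482 + 0.038019) = 1/1.0495 = 0.9528; α₂ = α₁·K2/[H⁺] = 0.03623
α₁ + 2α₂ = 1.0253
DIC = CA / (α₁ + 2α₂) = 10.0 / 1.0253 = 9.75 mmol/kg

DIC = 9.75 mmol/kg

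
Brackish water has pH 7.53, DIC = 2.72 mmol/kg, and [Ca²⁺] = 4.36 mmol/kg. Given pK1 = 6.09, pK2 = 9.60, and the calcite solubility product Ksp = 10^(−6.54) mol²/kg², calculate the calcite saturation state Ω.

Ω = 0.335

α₂ = 1 / (1 + [H⁺]/K2 + [H⁺]²/(K1K2)) = 1 / (1 + 10^+2.07 + 10^+0.63)
   = 1 / (1 + 117.49 + 4.2658) = 1/122.76 = 0.008146
[CO3²⁻] = α₂ × DIC = 0.008146 × 2.72 = 0.02216 mmol/kg
Ksp = 10^(−6.54) = 2.884×10^-7
Ω = [Ca²⁺][CO3²⁻]/Ksp = (4.36×10^-3)(2.216×10^-5) / 2.884×10^-7 = 0.335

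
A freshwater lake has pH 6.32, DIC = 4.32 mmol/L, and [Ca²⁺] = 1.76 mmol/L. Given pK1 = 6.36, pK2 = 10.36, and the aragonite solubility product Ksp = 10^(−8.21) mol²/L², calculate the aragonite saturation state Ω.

Ω = 0.0536

α₂ = 1 / (1 + [H⁺]/K2 + [H⁺]²/(K1K2)) = 1 / (1 + 10^+4.04 + 10^+4.08)
   = 1 / (1 + 1.0965×10^4 + 1.2023×10^4) = 1/2.2988×10^4 = 4.350×10^-5
[CO3²⁻] = α₂ × DIC = 4.350×10^-5 × 4.32 = 0.0001879 mmol/L = 0.1879 μmol/L
Ksp = 10^(−8.21) = 6.166×10^-9
Ω = [Ca²⁺][CO3²⁻]/Ksp = (1.76×10^-3)(1.879×10^-7) / 6.166×10^-9 = 0.0536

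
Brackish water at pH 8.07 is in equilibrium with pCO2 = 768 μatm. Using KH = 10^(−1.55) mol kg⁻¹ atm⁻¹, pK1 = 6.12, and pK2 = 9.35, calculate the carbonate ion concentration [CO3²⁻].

[CO3²⁻] = 0.101 mmol/kg

[CO2*] = KH · pCO2 = 10^(−1.55) × 768×10^-6 = 2.165×10^-5 mol/kg
α₀ = 1/(1 + K1/[H⁺] + K1K2/[H⁺]²) = 1/(1 + 10^+1.95 + 10^+0.67) = 0.01055
DIC = [CO2*]/α₀ = 2.165×10^-5 / 0.01055 = 2.052 mmol/kg
[CO3²⁻] = α₂·DIC; α₂ = 0.04934, so [CO3²⁻] = 0.04934 × 2.052 = 0.101 mmol/kg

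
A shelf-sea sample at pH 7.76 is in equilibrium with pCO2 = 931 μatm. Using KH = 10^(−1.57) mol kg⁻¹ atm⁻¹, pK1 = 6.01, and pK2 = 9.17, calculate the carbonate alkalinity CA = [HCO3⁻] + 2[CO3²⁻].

CA = 1.52 mmol/kg

[CO2*] = KH · pCO2 = 10^(−1.57) × 931×10^-6 = 2.506×10^-5 mol/kg
α₀ = 1/(1 + K1/[H⁺] + K1K2/[H⁺]²) = 1/(1 + 10^+1.75 + 10^+0.34) = 0.01683
DIC = [CO2*]/α₀ = 2.506×10^-5 / 0.01683 = 1.489 mmol/kg
CA = (α₁ + 2α₂)·DIC = (0.9464 + 2×0.03682) × 1.489 = 1.52 mmol/kg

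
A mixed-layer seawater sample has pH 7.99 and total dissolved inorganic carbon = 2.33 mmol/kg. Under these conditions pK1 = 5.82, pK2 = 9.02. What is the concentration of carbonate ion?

α₂ = 1 / (1 + [H⁺]/K2 + [H⁺]²/(K1K2)) = 1 / (1 + 10^+1.03 + 10^-1.14)
   = 1 / (1 + 10.715 + 0.072444) = 1/11.788 = 0.08483
[CO3²⁻] = α₂ × DIC = 0.08483 × 2.33 = 0.198 mmol/kg

[CO3²⁻] = 0.198 mmol/kg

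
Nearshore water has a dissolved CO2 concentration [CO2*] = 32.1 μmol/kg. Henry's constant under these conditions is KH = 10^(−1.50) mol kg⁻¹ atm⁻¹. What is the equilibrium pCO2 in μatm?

KH = 10^(−1.50) = 3.162×10^-2 mol kg⁻¹ atm⁻¹
pCO2 = [CO2*]/KH = 32.1×10^-6 / 3.162×10^-2 = 1.02×10^-3 atm = 1020 μatm

pCO2 = 1020 μatm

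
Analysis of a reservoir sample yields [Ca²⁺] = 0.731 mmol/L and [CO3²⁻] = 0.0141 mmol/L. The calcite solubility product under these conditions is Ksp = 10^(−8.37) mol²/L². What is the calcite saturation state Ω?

Ksp = 10^(−8.37) = 4.266×10^-9
Ω = [Ca²⁺][CO3²⁻]/Ksp = (0.731×10^-3)(0.0141×10^-3) / 4.266×10^-9 = 2.42

Ω = 2.42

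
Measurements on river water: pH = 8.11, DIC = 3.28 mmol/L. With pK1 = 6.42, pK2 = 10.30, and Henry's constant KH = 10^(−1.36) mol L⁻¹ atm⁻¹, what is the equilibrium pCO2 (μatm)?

α₀ = 1 / (1 + K1/[H⁺] + K1K2/[H⁺]²) = 1 / (1 + 10^+1.69 + 10^-0.50)
   = 1 / (1 + 48.978 + 0.31623) = 1/50.294 = 0.01988
[CO2*] = α₀ × DIC = 0.01988 × 3.28 = 0.06522 mmol/L
pCO2 = [CO2*]/KH = 6.522×10^-5 / 4.365×10^-2 = 1490 μatm

pCO2 = 1490 μatm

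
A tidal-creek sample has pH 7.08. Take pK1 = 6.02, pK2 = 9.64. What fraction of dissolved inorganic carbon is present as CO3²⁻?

α₂ = 0.00253

α₂ = 1 / (1 + [H⁺]/K2 + [H⁺]²/(K1K2)) = 1 / (1 + 10^+2.56 + 10^+1.50)
   = 1 / (1 + 363.08 + 31.623) = 1/395.70 = 0.002527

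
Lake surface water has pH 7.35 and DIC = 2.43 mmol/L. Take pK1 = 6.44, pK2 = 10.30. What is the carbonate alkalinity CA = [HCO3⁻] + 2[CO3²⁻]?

CA = [HCO3⁻] + 2[CO3²⁻] = (α₁ + 2α₂)·DIC
At pH 7.35: [H⁺]/K1 = 10^-0.91 = 0.12303, K2/[H⁺] = 10^-2.95 = 0.0011220
α₁ = 1/(1 + 0.12303 + 0.0011220) = 1/1.1241 = 0.8896; α₂ = α₁·K2/[H⁺] = 0.0009981
α₁ + 2α₂ = 0.8916
CA = 0.8916 × 2.43 = 2.17 mmol/L

CA = 2.17 mmol/L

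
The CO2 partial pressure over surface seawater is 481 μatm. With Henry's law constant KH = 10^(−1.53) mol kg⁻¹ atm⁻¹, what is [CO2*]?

KH = 10^(−1.53) = 2.951×10^-2 mol kg⁻¹ atm⁻¹
[CO2*] = KH · pCO2 = 2.951×10^-2 × 481×10^-6 atm = 1.42×10^-5 mol/kg

[CO2*] = 14.2 μmol/kg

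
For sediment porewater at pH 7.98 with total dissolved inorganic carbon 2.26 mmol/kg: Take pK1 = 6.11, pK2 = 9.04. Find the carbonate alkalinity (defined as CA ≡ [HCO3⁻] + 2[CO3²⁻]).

CA = [HCO3⁻] + 2[CO3²⁻] = (α₁ + 2α₂)·DIC
At pH 7.98: [H⁺]/K1 = 10^-1.87 = 0.013490, K2/[H⁺] = 10^-1.06 = 0.087096
α₁ = 1/(1 + 0.013490 + 0.087096) = 1/1.1006 = 0.9086; α₂ = α₁·K2/[H⁺] = 0.07914
α₁ + 2α₂ = 1.0669
CA = 1.0669 × 2.26 = 2.41 mmol/kg

CA = 2.41 mmol/kg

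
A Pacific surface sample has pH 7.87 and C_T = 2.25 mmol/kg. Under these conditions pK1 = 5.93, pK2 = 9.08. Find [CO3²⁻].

α₂ = 1 / (1 + [H⁺]/K2 + [H⁺]²/(K1K2)) = 1 / (1 + 10^+1.21 + 10^-0.73)
   = 1 / (1 + 16.218 + 0.18621) = 1/17.404 = 0.05746
[CO3²⁻] = α₂ × DIC = 0.05746 × 2.25 = 0.129 mmol/kg

[CO3²⁻] = 0.129 mmol/kg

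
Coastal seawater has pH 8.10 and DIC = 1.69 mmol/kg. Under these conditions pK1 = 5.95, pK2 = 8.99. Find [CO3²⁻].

[CO3²⁻] = 0.192 mmol/kg

α₂ = 1 / (1 + [H⁺]/K2 + [H⁺]²/(K1K2)) = 1 / (1 + 10^+0.89 + 10^-1.26)
   = 1 / (1 + 7.7625 + 0.054954) = 1/8.8174 = 0.1134
[CO3²⁻] = α₂ × DIC = 0.1134 × 1.69 = 0.192 mmol/kg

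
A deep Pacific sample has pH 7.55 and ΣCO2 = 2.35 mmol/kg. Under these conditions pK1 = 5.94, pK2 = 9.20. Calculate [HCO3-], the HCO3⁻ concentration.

α₁ = 1 / (1 + [H⁺]/K1 + K2/[H⁺]) = 1 / (1 + 10^-1.61 + 10^-1.65)
   = 1 / (1 + 0.024547 + 0.022387) = 1/1.0469 = 0.9552
[HCO3⁻] = α₁ × DIC = 0.9552 × 2.35 = 2.24 mmol/kg

[HCO3⁻] = 2.24 mmol/kg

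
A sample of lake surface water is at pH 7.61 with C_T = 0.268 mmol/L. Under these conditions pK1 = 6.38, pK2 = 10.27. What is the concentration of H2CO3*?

α₀ = 1 / (1 + K1/[H⁺] + K1K2/[H⁺]²) = 1 / (1 + 10^+1.23 + 10^-1.43)
   = 1 / (1 + 16.982 + 0.037154) = 1/18.020 = 0.05550
[CO2*] = α₀ × DIC = 0.05550 × 0.268 = 0.0149 mmol/L = 14.9 μmol/L

[CO2*] = 14.9 μmol/L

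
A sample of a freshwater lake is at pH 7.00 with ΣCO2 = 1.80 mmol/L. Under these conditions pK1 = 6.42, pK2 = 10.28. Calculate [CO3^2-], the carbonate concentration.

[CO3²⁻] = 0.748 μmol/L

α₂ = 1 / (1 + [H⁺]/K2 + [H⁺]²/(K1K2)) = 1 / (1 + 10^+3.28 + 10^+2.70)
   = 1 / (1 + 1905.5 + 501.19) = 1/2407.6 = 0.0004153
[CO3²⁻] = α₂ × DIC = 0.0004153 × 1.80 = 0.000748 mmol/L = 0.748 μmol/L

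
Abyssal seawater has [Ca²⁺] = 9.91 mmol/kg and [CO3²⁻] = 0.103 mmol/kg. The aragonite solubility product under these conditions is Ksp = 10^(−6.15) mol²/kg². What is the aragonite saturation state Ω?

Ksp = 10^(−6.15) = 7.079×10^-7
Ω = [Ca²⁺][CO3²⁻]/Ksp = (9.91×10^-3)(0.103×10^-3) / 7.079×10^-7 = 1.44

Ω = 1.44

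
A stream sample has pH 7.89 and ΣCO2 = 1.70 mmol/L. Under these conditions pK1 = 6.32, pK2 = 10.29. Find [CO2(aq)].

α₀ = 1 / (1 + K1/[H⁺] + K1K2/[H⁺]²) = 1 / (1 + 10^+1.57 + 10^-0.83)
   = 1 / (1 + 37.154 + 0.14791) = 1/38.301 = 0.02611
[CO2*] = α₀ × DIC = 0.02611 × 1.70 = 0.0444 mmol/L

[CO2*] = 0.0444 mmol/L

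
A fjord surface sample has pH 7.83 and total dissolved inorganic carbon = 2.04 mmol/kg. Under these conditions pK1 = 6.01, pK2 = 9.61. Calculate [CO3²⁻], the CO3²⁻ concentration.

α₂ = 1 / (1 + [H⁺]/K2 + [H⁺]²/(K1K2)) = 1 / (1 + 10^+1.78 + 10^-0.04)
   = 1 / (1 + 60.256 + 0.91201) = 1/62.168 = 0.01609
[CO3²⁻] = α₂ × DIC = 0.01609 × 2.04 = 0.0328 mmol/kg

[CO3²⁻] = 0.0328 mmol/kg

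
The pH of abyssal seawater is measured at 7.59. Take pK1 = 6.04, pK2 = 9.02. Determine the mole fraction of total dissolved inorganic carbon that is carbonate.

α₂ = 0.0349

α₂ = 1 / (1 + [H⁺]/K2 + [H⁺]²/(K1K2)) = 1 / (1 + 10^+1.43 + 10^-0.12)
   = 1 / (1 + 26.915 + 0.75858) = 1/28.674 = 0.03487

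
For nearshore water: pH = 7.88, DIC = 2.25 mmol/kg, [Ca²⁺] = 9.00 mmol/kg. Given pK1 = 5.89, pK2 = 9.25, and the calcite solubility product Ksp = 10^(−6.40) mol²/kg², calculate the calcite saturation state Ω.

α₂ = 1 / (1 + [H⁺]/K2 + [H⁺]²/(K1K2)) = 1 / (1 + 10^+1.37 + 10^-0.62)
   = 1 / (1 + 23.442 + 0.23988) = 1/24.682 = 0.04052
[CO3²⁻] = α₂ × DIC = 0.04052 × 2.25 = 0.09116 mmol/kg
Ksp = 10^(−6.40) = 3.981×10^-7
Ω = [Ca²⁺][CO3²⁻]/Ksp = (9.00×10^-3)(9.116×10^-5) / 3.981×10^-7 = 2.06

Ω = 2.06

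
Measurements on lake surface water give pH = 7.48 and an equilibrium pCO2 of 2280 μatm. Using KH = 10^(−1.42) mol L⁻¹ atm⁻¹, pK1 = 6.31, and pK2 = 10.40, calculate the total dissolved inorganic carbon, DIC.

DIC = 1.37 mmol/L

[CO2*] = KH · pCO2 = 10^(−1.42) × 2280×10^-6 = 8.668×10^-5 mol/L
α₀ = 1/(1 + K1/[H⁺] + K1K2/[H⁺]²) = 1/(1 + 10^+1.17 + 10^-1.75) = 0.06326
DIC = [CO2*]/α₀ = 8.668×10^-5 / 0.06326 = 1.37 mmol/L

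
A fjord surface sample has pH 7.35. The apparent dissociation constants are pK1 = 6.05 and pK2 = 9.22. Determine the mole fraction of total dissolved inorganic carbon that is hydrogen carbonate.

α₁ = 1 / (1 + [H⁺]/K1 + K2/[H⁺]) = 1 / (1 + 10^-1.30 + 10^-1.87)
   = 1 / (1 + 0.050119 + 0.013490) = 1/1.0636 = 0.9402

α₁ = 0.940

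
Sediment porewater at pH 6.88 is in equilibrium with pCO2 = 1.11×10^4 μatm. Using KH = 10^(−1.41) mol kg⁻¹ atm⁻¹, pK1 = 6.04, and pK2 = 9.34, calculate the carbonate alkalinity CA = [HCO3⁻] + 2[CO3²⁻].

CA = 3.01 mmol/kg

[CO2*] = KH · pCO2 = 10^(−1.41) × 1.11×10^4×10^-6 = 4.318×10^-4 mol/kg
α₀ = 1/(1 + K1/[H⁺] + K1K2/[H⁺]²) = 1/(1 + 10^+0.84 + 10^-1.62) = 0.1259
DIC = [CO2*]/α₀ = 4.318×10^-4 / 0.1259 = 3.430 mmol/kg
CA = (α₁ + 2α₂)·DIC = (0.8711 + 2×0.003020) × 3.430 = 3.01 mmol/kg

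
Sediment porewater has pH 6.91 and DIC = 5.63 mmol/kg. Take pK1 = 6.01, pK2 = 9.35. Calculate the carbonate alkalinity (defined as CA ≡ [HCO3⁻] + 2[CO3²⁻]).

CA = [HCO3⁻] + 2[CO3²⁻] = (α₁ + 2α₂)·DIC
At pH 6.91: [H⁺]/K1 = 10^-0.90 = 0.12589, K2/[H⁺] = 10^-2.44 = 0.0036308
α₁ = 1/(1 + 0.12589 + 0.0036308) = 1/1.1295 = 0.8853; α₂ = α₁·K2/[H⁺] = 0.003214
α₁ + 2α₂ = 0.8918
CA = 0.8918 × 5.63 = 5.02 mmol/kg

CA = 5.02 mmol/kg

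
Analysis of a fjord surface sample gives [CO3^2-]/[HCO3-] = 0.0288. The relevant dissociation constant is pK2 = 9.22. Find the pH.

From K2 = [H⁺][CO3^2-]/[HCO3-]:  pH = pK2 + log₁₀([CO3^2-]/[HCO3-])
log₁₀(0.0288) = -1.541
pH = 9.22 + (-1.541) = 7.68

pH = 7.68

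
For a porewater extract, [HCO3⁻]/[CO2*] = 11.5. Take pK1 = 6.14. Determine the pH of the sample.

From K1 = [H⁺][HCO3⁻]/[CO2*]:  pH = pK1 + log₁₀([HCO3⁻]/[CO2*])
log₁₀(11.5) = +1.061
pH = 6.14 + (+1.061) = 7.20

pH = 7.20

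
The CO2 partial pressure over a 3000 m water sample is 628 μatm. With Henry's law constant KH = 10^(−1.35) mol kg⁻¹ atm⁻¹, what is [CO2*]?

KH = 10^(−1.35) = 4.467×10^-2 mol kg⁻¹ atm⁻¹
[CO2*] = KH · pCO2 = 4.467×10^-2 × 628×10^-6 atm = 2.81×10^-5 mol/kg

[CO2*] = 28.1 μmol/kg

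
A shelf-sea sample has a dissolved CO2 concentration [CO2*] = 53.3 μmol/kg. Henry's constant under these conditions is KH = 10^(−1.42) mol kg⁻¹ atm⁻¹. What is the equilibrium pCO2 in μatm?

pCO2 = 1400 μatm

KH = 10^(−1.42) = 3.802×10^-2 mol kg⁻¹ atm⁻¹
pCO2 = [CO2*]/KH = 53.3×10^-6 / 3.802×10^-2 = 1.40×10^-3 atm = 1400 μatm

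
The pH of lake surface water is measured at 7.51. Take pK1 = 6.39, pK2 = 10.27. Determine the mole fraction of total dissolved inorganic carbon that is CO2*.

α₀ = 1 / (1 + K1/[H⁺] + K1K2/[H⁺]²) = 1 / (1 + 10^+1.12 + 10^-1.64)
   = 1 / (1 + 13.183 + 0.022909) = 1/14.205 = 0.07040

α₀ = 0.0704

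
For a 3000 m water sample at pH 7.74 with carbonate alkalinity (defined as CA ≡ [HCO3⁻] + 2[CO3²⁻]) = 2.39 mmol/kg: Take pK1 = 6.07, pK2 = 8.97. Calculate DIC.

DIC = 2.31 mmol/kg

CA = [HCO3⁻] + 2[CO3²⁻] = (α₁ + 2α₂)·DIC
At pH 7.74: [H⁺]/K1 = 10^-1.67 = 0.021380, K2/[H⁺] = 10^-1.23 = 0.058884
α₁ = 1/(1 + 0.021380 + 0.058884) = 1/1.0803 = 0.9257; α₂ = α₁·K2/[H⁺] = 0.05451
α₁ + 2α₂ = 1.0347
DIC = CA / (α₁ + 2α₂) = 2.39 / 1.0347 = 2.31 mmol/kg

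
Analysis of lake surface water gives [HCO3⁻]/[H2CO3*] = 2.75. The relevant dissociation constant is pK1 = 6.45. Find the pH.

pH = 6.89

From K1 = [H⁺][HCO3⁻]/[H2CO3*]:  pH = pK1 + log₁₀([HCO3⁻]/[H2CO3*])
log₁₀(2.75) = +0.439
pH = 6.45 + (+0.439) = 6.89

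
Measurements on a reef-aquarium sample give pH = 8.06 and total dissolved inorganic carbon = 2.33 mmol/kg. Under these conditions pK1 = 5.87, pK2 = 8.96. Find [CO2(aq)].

[CO2*] = 13.3 μmol/kg

α₀ = 1 / (1 + K1/[H⁺] + K1K2/[H⁺]²) = 1 / (1 + 10^+2.19 + 10^+1.29)
   = 1 / (1 + 154.88 + 19.498) = 1/175.38 = 0.005702
[CO2*] = α₀ × DIC = 0.005702 × 2.33 = 0.0133 mmol/kg = 13.3 μmol/kg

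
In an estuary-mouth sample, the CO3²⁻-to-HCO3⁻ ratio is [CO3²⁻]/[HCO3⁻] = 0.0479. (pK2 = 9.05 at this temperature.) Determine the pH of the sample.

pH = 7.73

From K2 = [H⁺][CO3²⁻]/[HCO3⁻]:  pH = pK2 + log₁₀([CO3²⁻]/[HCO3⁻])
log₁₀(0.0479) = -1.320
pH = 9.05 + (-1.320) = 7.73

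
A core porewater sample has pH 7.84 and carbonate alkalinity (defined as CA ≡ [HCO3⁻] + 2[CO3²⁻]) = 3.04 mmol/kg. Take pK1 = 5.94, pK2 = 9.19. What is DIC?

CA = [HCO3⁻] + 2[CO3²⁻] = (α₁ + 2α₂)·DIC
At pH 7.84: [H⁺]/K1 = 10^-1.90 = 0.012589, K2/[H⁺] = 10^-1.35 = 0.044668
α₁ = 1/(1 + 0.012589 + 0.044668) = 1/1.0573 = 0.9458; α₂ = α₁·K2/[H⁺] = 0.04225
α₁ + 2α₂ = 1.0303
DIC = CA / (α₁ + 2α₂) = 3.04 / 1.0303 = 2.95 mmol/kg

DIC = 2.95 mmol/kg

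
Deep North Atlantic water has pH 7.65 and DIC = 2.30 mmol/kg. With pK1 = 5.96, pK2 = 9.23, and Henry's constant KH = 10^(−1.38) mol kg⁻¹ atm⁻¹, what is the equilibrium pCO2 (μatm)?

α₀ = 1 / (1 + K1/[H⁺] + K1K2/[H⁺]²) = 1 / (1 + 10^+1.69 + 10^+0.11)
   = 1 / (1 + 48.978 + 1.2882) = 1/51.266 = 0.01951
[CO2*] = α₀ × DIC = 0.01951 × 2.30 = 0.04486 mmol/kg
pCO2 = [CO2*]/KH = 4.486×10^-5 / 4.169×10^-2 = 1080 μatm

pCO2 = 1080 μatm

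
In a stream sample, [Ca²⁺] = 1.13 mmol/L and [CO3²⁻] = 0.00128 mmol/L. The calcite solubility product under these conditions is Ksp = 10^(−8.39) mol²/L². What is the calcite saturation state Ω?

Ω = 0.355

Ksp = 10^(−8.39) = 4.074×10^-9
Ω = [Ca²⁺][CO3²⁻]/Ksp = (1.13×10^-3)(0.00128×10^-3) / 4.074×10^-9 = 0.355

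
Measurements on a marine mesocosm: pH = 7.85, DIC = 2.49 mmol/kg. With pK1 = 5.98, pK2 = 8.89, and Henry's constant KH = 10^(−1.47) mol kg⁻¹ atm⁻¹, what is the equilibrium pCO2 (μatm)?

α₀ = 1 / (1 + K1/[H⁺] + K1K2/[H⁺]²) = 1 / (1 + 10^+1.87 + 10^+0.83)
   = 1 / (1 + 74.131 + 6.7608) = 1/81.892 = 0.01221
[CO2*] = α₀ × DIC = 0.01221 × 2.49 = 0.03041 mmol/kg
pCO2 = [CO2*]/KH = 3.041×10^-5 / 3.388×10^-2 = 897 μatm

pCO2 = 897 μatm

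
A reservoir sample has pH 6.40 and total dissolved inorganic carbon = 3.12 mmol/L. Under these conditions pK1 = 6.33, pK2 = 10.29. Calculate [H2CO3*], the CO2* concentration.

[CO2*] = 1.43 mmol/L

α₀ = 1 / (1 + K1/[H⁺] + K1K2/[H⁺]²) = 1 / (1 + 10^+0.07 + 10^-3.82)
   = 1 / (1 + 1.1749 + 0.00015136) = 1/2.1750 = 0.4598
[CO2*] = α₀ × DIC = 0.4598 × 3.12 = 1.43 mmol/L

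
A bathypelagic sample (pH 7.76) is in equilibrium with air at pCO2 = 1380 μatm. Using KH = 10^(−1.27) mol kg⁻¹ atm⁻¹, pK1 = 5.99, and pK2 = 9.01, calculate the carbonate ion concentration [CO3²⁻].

[CO2*] = KH · pCO2 = 10^(−1.27) × 1380×10^-6 = 7.411×10^-5 mol/kg
α₀ = 1/(1 + K1/[H⁺] + K1K2/[H⁺]²) = 1/(1 + 10^+1.77 + 10^+0.52) = 0.01582
DIC = [CO2*]/α₀ = 7.411×10^-5 / 0.01582 = 4.683 mmol/kg
[CO3²⁻] = α₂·DIC; α₂ = 0.05240, so [CO3²⁻] = 0.05240 × 4.683 = 0.245 mmol/kg

[CO3²⁻] = 0.245 mmol/kg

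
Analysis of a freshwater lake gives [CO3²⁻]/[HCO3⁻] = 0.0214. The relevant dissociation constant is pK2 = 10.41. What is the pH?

From K2 = [H⁺][CO3²⁻]/[HCO3⁻]:  pH = pK2 + log₁₀([CO3²⁻]/[HCO3⁻])
log₁₀(0.0214) = -1.670
pH = 10.41 + (-1.670) = 8.74

pH = 8.74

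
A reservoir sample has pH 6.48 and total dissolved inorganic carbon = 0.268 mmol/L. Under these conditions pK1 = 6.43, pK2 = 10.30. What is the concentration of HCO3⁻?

α₁ = 1 / (1 + [H⁺]/K1 + K2/[H⁺]) = 1 / (1 + 10^-0.05 + 10^-3.82)
   = 1 / (1 + 0.89125 + 0.00015136) = 1/1.8914 = 0.5287
[HCO3⁻] = α₁ × DIC = 0.5287 × 0.268 = 0.142 mmol/L

[HCO3⁻] = 0.142 mmol/L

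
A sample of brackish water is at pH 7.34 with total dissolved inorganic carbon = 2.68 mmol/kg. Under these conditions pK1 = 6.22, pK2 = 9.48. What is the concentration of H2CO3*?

α₀ = 1 / (1 + K1/[H⁺] + K1K2/[H⁺]²) = 1 / (1 + 10^+1.12 + 10^-1.02)
   = 1 / (1 + 13.183 + 0.095499) = 1/14.278 = 0.07004
[CO2*] = α₀ × DIC = 0.07004 × 2.68 = 0.188 mmol/kg

[CO2*] = 0.188 mmol/kg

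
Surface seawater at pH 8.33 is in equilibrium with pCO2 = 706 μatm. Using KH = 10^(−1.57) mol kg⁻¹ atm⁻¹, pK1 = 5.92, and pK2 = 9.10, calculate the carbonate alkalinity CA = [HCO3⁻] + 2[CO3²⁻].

[CO2*] = KH · pCO2 = 10^(−1.57) × 706×10^-6 = 1.900×10^-5 mol/kg
α₀ = 1/(1 + K1/[H⁺] + K1K2/[H⁺]²) = 1/(1 + 10^+2.41 + 10^+1.64) = 0.003315
DIC = [CO2*]/α₀ = 1.900×10^-5 / 0.003315 = 5.733 mmol/kg
CA = (α₁ + 2α₂)·DIC = (0.8520 + 2×0.1447) × 5.733 = 6.54 mmol/kg

CA = 6.54 mmol/kg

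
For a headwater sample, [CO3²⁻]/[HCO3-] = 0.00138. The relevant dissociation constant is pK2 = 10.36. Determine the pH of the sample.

From K2 = [H⁺][CO3²⁻]/[HCO3-]:  pH = pK2 + log₁₀([CO3²⁻]/[HCO3-])
log₁₀(0.00138) = -2.860
pH = 10.36 + (-2.860) = 7.50

pH = 7.50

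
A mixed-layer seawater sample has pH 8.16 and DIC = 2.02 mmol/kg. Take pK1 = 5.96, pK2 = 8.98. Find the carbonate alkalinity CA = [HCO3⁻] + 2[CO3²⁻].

CA = [HCO3⁻] + 2[CO3²⁻] = (α₁ + 2α₂)·DIC
At pH 8.16: [H⁺]/K1 = 10^-2.20 = 0.0063096, K2/[H⁺] = 10^-0.82 = 0.15136
α₁ = 1/(1 + 0.0063096 + 0.15136) = 1/1.1577 = 0.8638; α₂ = α₁·K2/[H⁺] = 0.1307
α₁ + 2α₂ = 1.1253
CA = 1.1253 × 2.02 = 2.27 mmol/kg

CA = 2.27 mmol/kg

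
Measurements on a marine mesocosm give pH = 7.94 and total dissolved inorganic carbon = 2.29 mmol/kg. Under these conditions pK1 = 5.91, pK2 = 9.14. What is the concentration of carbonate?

α₂ = 1 / (1 + [H⁺]/K2 + [H⁺]²/(K1K2)) = 1 / (1 + 10^+1.20 + 10^-0.83)
   = 1 / (1 + 15.849 + 0.14791) = 1/16.997 = 0.05883
[CO3²⁻] = α₂ × DIC = 0.05883 × 2.29 = 0.135 mmol/kg

[CO3²⁻] = 0.135 mmol/kg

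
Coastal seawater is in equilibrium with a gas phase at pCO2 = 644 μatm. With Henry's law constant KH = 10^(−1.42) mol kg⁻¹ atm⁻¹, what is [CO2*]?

KH = 10^(−1.42) = 3.802×10^-2 mol kg⁻¹ atm⁻¹
[CO2*] = KH · pCO2 = 3.802×10^-2 × 644×10^-6 atm = 2.45×10^-5 mol/kg

[CO2*] = 24.5 μmol/kg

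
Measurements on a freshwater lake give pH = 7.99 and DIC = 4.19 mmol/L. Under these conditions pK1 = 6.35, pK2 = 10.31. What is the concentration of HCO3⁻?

α₁ = 1 / (1 + [H⁺]/K1 + K2/[H⁺]) = 1 / (1 + 10^-1.64 + 10^-2.32)
   = 1 / (1 + 0.022909 + 0.0047863) = 1/1.0277 = 0.9731
[HCO3⁻] = α₁ × DIC = 0.9731 × 4.19 = 4.08 mmol/L

[HCO3⁻] = 4.08 mmol/L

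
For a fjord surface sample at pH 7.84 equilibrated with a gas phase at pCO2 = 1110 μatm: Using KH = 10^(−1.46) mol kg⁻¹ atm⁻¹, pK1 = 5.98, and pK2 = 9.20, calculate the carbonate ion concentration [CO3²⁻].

[CO3²⁻] = 0.122 mmol/kg

[CO2*] = KH · pCO2 = 10^(−1.46) × 1110×10^-6 = 3.849×10^-5 mol/kg
α₀ = 1/(1 + K1/[H⁺] + K1K2/[H⁺]²) = 1/(1 + 10^+1.86 + 10^+0.50) = 0.01305
DIC = [CO2*]/α₀ = 3.849×10^-5 / 0.01305 = 2.948 mmol/kg
[CO3²⁻] = α₂·DIC; α₂ = 0.04128, so [CO3²⁻] = 0.04128 × 2.948 = 0.122 mmol/kg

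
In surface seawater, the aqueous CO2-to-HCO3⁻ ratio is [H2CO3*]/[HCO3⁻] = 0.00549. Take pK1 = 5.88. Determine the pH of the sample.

From K1 = [H⁺][HCO3⁻]/[H2CO3*]:  pH = pK1 − log₁₀([H2CO3*]/[HCO3⁻])
log₁₀(0.00549) = -2.260
pH = 5.88 − (-2.260) = 8.14

pH = 8.14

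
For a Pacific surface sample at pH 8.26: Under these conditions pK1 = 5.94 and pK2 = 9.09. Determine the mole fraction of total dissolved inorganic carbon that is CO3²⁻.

α₂ = 1 / (1 + [H⁺]/K2 + [H⁺]²/(K1K2)) = 1 / (1 + 10^+0.83 + 10^-1.49)
   = 1 / (1 + 6.7608 + 0.032359) = 1/7.7932 = 0.1283

α₂ = 0.128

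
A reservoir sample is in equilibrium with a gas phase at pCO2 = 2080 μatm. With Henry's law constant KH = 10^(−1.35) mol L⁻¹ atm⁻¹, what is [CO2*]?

[CO2*] = 92.9 μmol/L

KH = 10^(−1.35) = 4.467×10^-2 mol L⁻¹ atm⁻¹
[CO2*] = KH · pCO2 = 4.467×10^-2 × 2080×10^-6 atm = 9.29×10^-5 mol/L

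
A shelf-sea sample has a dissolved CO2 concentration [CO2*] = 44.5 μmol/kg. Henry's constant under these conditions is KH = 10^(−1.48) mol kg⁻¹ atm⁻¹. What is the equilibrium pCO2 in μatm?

KH = 10^(−1.48) = 3.311×10^-2 mol kg⁻¹ atm⁻¹
pCO2 = [CO2*]/KH = 44.5×10^-6 / 3.311×10^-2 = 1.34×10^-3 atm = 1340 μatm

pCO2 = 1340 μatm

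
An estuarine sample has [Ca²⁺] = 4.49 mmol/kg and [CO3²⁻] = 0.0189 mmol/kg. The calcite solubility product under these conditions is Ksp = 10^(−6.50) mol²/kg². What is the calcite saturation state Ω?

Ω = 0.268

Ksp = 10^(−6.50) = 3.162×10^-7
Ω = [Ca²⁺][CO3²⁻]/Ksp = (4.49×10^-3)(0.0189×10^-3) / 3.162×10^-7 = 0.268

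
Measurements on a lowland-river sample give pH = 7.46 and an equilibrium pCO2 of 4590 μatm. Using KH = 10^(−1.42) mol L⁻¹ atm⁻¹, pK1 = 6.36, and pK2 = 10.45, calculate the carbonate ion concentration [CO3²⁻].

[CO3²⁻] = 2.25 μmol/L

[CO2*] = KH · pCO2 = 10^(−1.42) × 4590×10^-6 = 1.745×10^-4 mol/L
α₀ = 1/(1 + K1/[H⁺] + K1K2/[H⁺]²) = 1/(1 + 10^+1.10 + 10^-1.89) = 0.07352
DIC = [CO2*]/α₀ = 1.745×10^-4 / 0.07352 = 2.374 mmol/L
[CO3²⁻] = α₂·DIC; α₂ = 0.0009471, so [CO3²⁻] = 0.0009471 × 2.374 = 0.00225 mmol/L = 2.25 μmol/L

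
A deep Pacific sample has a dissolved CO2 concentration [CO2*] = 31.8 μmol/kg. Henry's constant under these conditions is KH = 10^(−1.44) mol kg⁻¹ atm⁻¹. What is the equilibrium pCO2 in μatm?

pCO2 = 876 μatm

KH = 10^(−1.44) = 3.631×10^-2 mol kg⁻¹ atm⁻¹
pCO2 = [CO2*]/KH = 31.8×10^-6 / 3.631×10^-2 = 8.76×10^-4 atm = 876 μatm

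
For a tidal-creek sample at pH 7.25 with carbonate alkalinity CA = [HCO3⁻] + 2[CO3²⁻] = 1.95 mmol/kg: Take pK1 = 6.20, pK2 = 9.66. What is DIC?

DIC = 2.11 mmol/kg

CA = [HCO3⁻] + 2[CO3²⁻] = (α₁ + 2α₂)·DIC
At pH 7.25: [H⁺]/K1 = 10^-1.05 = 0.089125, K2/[H⁺] = 10^-2.41 = 0.0038905
α₁ = 1/(1 + 0.089125 + 0.0038905) = 1/1.0930 = 0.9149; α₂ = α₁·K2/[H⁺] = 0.003559
α₁ + 2α₂ = 0.9220
DIC = CA / (α₁ + 2α₂) = 1.95 / 0.9220 = 2.11 mmol/kg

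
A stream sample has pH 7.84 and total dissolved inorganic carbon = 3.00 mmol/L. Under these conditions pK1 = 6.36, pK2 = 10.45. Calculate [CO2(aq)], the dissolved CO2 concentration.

[CO2*] = 0.0959 mmol/L

α₀ = 1 / (1 + K1/[H⁺] + K1K2/[H⁺]²) = 1 / (1 + 10^+1.48 + 10^-1.13)
   = 1 / (1 + 30.200 + 0.074131) = 1/31.274 = 0.03198
[CO2*] = α₀ × DIC = 0.03198 × 3.00 = 0.0959 mmol/L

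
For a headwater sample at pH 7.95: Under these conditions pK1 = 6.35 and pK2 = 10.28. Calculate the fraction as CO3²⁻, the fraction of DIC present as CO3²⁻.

α₂ = 0.00454

α₂ = 1 / (1 + [H⁺]/K2 + [H⁺]²/(K1K2)) = 1 / (1 + 10^+2.33 + 10^+0.73)
   = 1 / (1 + 213.80 + 5.3703) = 1/220.17 = 0.004542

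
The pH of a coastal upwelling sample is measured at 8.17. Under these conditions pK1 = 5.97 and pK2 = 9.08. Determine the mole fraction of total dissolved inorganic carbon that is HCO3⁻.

α₁ = 1 / (1 + [H⁺]/K1 + K2/[H⁺]) = 1 / (1 + 10^-2.20 + 10^-0.91)
   = 1 / (1 + 0.0063096 + 0.12303) = 1/1.1293 = 0.8855

α₁ = 0.885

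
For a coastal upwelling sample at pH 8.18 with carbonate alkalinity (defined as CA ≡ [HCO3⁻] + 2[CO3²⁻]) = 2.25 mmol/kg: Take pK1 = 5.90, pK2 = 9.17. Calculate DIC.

CA = [HCO3⁻] + 2[CO3²⁻] = (α₁ + 2α₂)·DIC
At pH 8.18: [H⁺]/K1 = 10^-2.28 = 0.0052481, K2/[H⁺] = 10^-0.99 = 0.10233
α₁ = 1/(1 + 0.0052481 + 0.10233) = 1/1.1076 = 0.9029; α₂ = α₁·K2/[H⁺] = 0.09239
α₁ + 2α₂ = 1.0877
DIC = CA / (α₁ + 2α₂) = 2.25 / 1.0877 = 2.07 mmol/kg

DIC = 2.07 mmol/kg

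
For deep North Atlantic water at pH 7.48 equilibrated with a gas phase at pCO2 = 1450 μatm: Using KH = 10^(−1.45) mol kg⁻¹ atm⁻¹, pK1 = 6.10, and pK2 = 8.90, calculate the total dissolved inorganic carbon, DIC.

[CO2*] = KH · pCO2 = 10^(−1.45) × 1450×10^-6 = 5.145×10^-5 mol/kg
α₀ = 1/(1 + K1/[H⁺] + K1K2/[H⁺]²) = 1/(1 + 10^+1.38 + 10^-0.04) = 0.03861
DIC = [CO2*]/α₀ = 5.145×10^-5 / 0.03861 = 1.33 mmol/kg

DIC = 1.33 mmol/kg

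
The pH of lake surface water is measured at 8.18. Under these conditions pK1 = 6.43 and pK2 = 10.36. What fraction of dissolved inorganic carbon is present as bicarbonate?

α₁ = 0.976

α₁ = 1 / (1 + [H⁺]/K1 + K2/[H⁺]) = 1 / (1 + 10^-1.75 + 10^-2.18)
   = 1 / (1 + 0.017783 + 0.0066069) = 1/1.0244 = 0.9762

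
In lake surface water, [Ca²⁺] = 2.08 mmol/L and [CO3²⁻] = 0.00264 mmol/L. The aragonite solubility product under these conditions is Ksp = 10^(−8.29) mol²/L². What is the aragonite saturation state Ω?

Ω = 1.07

Ksp = 10^(−8.29) = 5.129×10^-9
Ω = [Ca²⁺][CO3²⁻]/Ksp = (2.08×10^-3)(0.00264×10^-3) / 5.129×10^-9 = 1.07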